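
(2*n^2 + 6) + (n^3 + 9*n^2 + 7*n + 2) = n^3 + 11*n^2 + 7*n + 8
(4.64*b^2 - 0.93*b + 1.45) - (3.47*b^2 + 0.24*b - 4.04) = 1.17*b^2 - 1.17*b + 5.49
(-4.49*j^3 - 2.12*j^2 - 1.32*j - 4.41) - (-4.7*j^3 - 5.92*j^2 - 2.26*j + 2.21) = 0.21*j^3 + 3.8*j^2 + 0.94*j - 6.62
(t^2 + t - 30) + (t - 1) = t^2 + 2*t - 31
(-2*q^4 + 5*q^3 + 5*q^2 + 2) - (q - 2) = -2*q^4 + 5*q^3 + 5*q^2 - q + 4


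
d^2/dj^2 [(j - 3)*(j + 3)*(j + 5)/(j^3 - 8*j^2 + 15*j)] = 2*(13*j^3 + 45*j^2 - 225*j + 375)/(j^3*(j^3 - 15*j^2 + 75*j - 125))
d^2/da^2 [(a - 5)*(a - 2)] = 2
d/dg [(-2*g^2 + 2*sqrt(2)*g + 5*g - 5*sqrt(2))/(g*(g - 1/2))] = 2*(-8*g^2 - 4*sqrt(2)*g^2 + 20*sqrt(2)*g - 5*sqrt(2))/(g^2*(4*g^2 - 4*g + 1))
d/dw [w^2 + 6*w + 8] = 2*w + 6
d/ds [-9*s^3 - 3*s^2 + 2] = 3*s*(-9*s - 2)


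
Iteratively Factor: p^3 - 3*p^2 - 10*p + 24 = (p - 2)*(p^2 - p - 12) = (p - 2)*(p + 3)*(p - 4)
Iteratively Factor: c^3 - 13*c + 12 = (c + 4)*(c^2 - 4*c + 3) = (c - 3)*(c + 4)*(c - 1)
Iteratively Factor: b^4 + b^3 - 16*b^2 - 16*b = (b - 4)*(b^3 + 5*b^2 + 4*b) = (b - 4)*(b + 4)*(b^2 + b) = b*(b - 4)*(b + 4)*(b + 1)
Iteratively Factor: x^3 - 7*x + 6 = (x - 1)*(x^2 + x - 6) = (x - 2)*(x - 1)*(x + 3)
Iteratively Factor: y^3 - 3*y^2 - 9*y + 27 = (y - 3)*(y^2 - 9) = (y - 3)*(y + 3)*(y - 3)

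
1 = 1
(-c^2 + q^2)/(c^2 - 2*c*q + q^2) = (c + q)/(-c + q)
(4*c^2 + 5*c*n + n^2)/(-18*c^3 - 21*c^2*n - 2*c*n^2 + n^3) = (-4*c - n)/(18*c^2 + 3*c*n - n^2)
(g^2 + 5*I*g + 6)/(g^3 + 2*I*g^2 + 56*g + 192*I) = (g - I)/(g^2 - 4*I*g + 32)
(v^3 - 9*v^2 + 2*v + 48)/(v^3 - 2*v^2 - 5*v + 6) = (v - 8)/(v - 1)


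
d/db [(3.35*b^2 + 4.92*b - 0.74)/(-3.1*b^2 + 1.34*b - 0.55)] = (19.741*b^2 - 8.273*b - 1.7144)/(9.61*b^4 - 8.308*b^3 + 5.2056*b^2 - 1.474*b + 0.3025)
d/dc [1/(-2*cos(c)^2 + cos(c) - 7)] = (1 - 4*cos(c))*sin(c)/(-cos(c) + cos(2*c) + 8)^2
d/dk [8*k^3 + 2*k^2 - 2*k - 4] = 24*k^2 + 4*k - 2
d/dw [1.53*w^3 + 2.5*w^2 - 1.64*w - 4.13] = 4.59*w^2 + 5.0*w - 1.64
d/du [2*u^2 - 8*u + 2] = 4*u - 8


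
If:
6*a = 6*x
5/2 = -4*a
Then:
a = -5/8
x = -5/8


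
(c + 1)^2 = c^2 + 2*c + 1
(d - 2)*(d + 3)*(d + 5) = d^3 + 6*d^2 - d - 30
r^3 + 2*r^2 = r^2*(r + 2)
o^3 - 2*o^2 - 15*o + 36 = (o - 3)^2*(o + 4)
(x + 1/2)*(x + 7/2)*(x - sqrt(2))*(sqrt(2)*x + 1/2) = sqrt(2)*x^4 - 3*x^3/2 + 4*sqrt(2)*x^3 - 6*x^2 + 5*sqrt(2)*x^2/4 - 2*sqrt(2)*x - 21*x/8 - 7*sqrt(2)/8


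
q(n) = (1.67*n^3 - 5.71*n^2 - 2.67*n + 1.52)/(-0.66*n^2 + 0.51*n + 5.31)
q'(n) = (1.32*n - 0.51)*(1.67*n^3 - 5.71*n^2 - 2.67*n + 1.52)/(-0.66*n^2 + 0.51*n + 5.31)^2 + (5.01*n^2 - 11.42*n - 2.67)/(-0.66*n^2 + 0.51*n + 5.31)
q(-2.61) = 116.23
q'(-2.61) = 770.56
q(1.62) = -2.43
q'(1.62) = -2.72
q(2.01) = -3.64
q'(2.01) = -3.59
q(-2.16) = -32.05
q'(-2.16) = 135.58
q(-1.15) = -1.43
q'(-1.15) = 5.19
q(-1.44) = -3.57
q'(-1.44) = 10.22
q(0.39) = -0.05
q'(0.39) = -1.18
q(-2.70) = 74.87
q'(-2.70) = 273.61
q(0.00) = 0.29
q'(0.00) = -0.53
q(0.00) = 0.29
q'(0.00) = -0.53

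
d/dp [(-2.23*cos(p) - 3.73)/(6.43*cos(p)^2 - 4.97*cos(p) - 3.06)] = (-14.3389*cos(p)^2 - 47.9678*cos(p) + 11.7143)*sin(p)/(41.3449*cos(p)^4 - 63.9142*cos(p)^3 - 14.6507*cos(p)^2 + 30.4164*cos(p) + 9.3636)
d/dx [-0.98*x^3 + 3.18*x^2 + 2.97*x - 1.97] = -2.94*x^2 + 6.36*x + 2.97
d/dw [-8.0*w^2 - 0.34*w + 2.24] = -16.0*w - 0.34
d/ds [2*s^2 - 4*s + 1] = 4*s - 4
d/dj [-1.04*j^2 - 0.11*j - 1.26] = -2.08*j - 0.11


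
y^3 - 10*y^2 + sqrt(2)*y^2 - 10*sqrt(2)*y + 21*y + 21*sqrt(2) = (y - 7)*(y - 3)*(y + sqrt(2))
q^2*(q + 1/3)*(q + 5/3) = q^4 + 2*q^3 + 5*q^2/9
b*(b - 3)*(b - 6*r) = b^3 - 6*b^2*r - 3*b^2 + 18*b*r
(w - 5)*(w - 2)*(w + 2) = w^3 - 5*w^2 - 4*w + 20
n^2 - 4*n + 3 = (n - 3)*(n - 1)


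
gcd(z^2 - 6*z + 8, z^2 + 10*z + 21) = 1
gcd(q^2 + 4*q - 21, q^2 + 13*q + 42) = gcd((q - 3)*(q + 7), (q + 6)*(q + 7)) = q + 7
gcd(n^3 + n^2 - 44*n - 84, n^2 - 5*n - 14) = n^2 - 5*n - 14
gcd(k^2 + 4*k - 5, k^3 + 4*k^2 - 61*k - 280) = k + 5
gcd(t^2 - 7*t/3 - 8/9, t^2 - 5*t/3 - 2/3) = t + 1/3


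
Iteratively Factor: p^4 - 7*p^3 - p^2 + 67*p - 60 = (p - 5)*(p^3 - 2*p^2 - 11*p + 12) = (p - 5)*(p - 4)*(p^2 + 2*p - 3) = (p - 5)*(p - 4)*(p - 1)*(p + 3)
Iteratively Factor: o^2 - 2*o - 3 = (o - 3)*(o + 1)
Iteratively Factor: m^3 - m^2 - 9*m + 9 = (m + 3)*(m^2 - 4*m + 3) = (m - 3)*(m + 3)*(m - 1)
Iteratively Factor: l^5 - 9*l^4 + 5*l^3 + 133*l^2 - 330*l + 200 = (l - 5)*(l^4 - 4*l^3 - 15*l^2 + 58*l - 40) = (l - 5)*(l - 1)*(l^3 - 3*l^2 - 18*l + 40) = (l - 5)*(l - 1)*(l + 4)*(l^2 - 7*l + 10) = (l - 5)*(l - 2)*(l - 1)*(l + 4)*(l - 5)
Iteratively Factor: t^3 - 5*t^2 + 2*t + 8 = (t - 4)*(t^2 - t - 2) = (t - 4)*(t + 1)*(t - 2)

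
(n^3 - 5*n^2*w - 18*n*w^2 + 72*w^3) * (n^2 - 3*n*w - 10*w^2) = n^5 - 8*n^4*w - 13*n^3*w^2 + 176*n^2*w^3 - 36*n*w^4 - 720*w^5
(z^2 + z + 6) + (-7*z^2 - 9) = -6*z^2 + z - 3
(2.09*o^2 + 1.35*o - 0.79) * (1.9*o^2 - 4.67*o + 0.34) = 3.971*o^4 - 7.1953*o^3 - 7.0949*o^2 + 4.1483*o - 0.2686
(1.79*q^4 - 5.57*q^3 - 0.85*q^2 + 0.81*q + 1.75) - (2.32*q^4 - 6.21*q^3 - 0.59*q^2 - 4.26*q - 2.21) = -0.53*q^4 + 0.64*q^3 - 0.26*q^2 + 5.07*q + 3.96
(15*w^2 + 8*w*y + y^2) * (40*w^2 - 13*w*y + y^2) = 600*w^4 + 125*w^3*y - 49*w^2*y^2 - 5*w*y^3 + y^4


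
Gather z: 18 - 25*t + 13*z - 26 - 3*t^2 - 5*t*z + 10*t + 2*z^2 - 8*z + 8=-3*t^2 - 15*t + 2*z^2 + z*(5 - 5*t)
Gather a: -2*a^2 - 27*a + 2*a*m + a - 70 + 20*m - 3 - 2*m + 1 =-2*a^2 + a*(2*m - 26) + 18*m - 72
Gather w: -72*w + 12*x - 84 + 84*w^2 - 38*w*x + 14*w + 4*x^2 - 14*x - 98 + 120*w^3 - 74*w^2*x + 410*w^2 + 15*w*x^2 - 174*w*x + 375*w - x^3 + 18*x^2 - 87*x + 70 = 120*w^3 + w^2*(494 - 74*x) + w*(15*x^2 - 212*x + 317) - x^3 + 22*x^2 - 89*x - 112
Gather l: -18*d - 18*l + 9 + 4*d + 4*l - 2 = -14*d - 14*l + 7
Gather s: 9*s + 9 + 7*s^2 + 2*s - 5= 7*s^2 + 11*s + 4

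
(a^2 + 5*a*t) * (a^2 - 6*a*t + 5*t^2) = a^4 - a^3*t - 25*a^2*t^2 + 25*a*t^3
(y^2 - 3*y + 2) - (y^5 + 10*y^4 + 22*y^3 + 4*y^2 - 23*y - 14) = -y^5 - 10*y^4 - 22*y^3 - 3*y^2 + 20*y + 16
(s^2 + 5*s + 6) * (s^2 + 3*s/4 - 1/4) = s^4 + 23*s^3/4 + 19*s^2/2 + 13*s/4 - 3/2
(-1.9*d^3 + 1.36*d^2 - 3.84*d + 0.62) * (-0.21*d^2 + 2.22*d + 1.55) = 0.399*d^5 - 4.5036*d^4 + 0.880600000000001*d^3 - 6.547*d^2 - 4.5756*d + 0.961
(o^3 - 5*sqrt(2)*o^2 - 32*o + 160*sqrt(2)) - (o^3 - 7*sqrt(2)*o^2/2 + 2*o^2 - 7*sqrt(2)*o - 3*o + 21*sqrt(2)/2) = -3*sqrt(2)*o^2/2 - 2*o^2 - 29*o + 7*sqrt(2)*o + 299*sqrt(2)/2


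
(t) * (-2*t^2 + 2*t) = -2*t^3 + 2*t^2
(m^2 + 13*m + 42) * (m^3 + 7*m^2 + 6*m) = m^5 + 20*m^4 + 139*m^3 + 372*m^2 + 252*m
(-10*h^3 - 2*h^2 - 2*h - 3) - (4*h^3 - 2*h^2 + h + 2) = -14*h^3 - 3*h - 5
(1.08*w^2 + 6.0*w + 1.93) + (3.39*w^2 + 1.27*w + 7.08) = 4.47*w^2 + 7.27*w + 9.01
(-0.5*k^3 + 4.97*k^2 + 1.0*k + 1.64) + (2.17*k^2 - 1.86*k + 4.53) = -0.5*k^3 + 7.14*k^2 - 0.86*k + 6.17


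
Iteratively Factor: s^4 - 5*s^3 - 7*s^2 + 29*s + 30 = (s + 2)*(s^3 - 7*s^2 + 7*s + 15) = (s - 5)*(s + 2)*(s^2 - 2*s - 3) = (s - 5)*(s + 1)*(s + 2)*(s - 3)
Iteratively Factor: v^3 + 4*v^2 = (v)*(v^2 + 4*v) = v*(v + 4)*(v)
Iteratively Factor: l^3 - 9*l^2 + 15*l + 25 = (l - 5)*(l^2 - 4*l - 5) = (l - 5)*(l + 1)*(l - 5)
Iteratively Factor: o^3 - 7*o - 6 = (o + 1)*(o^2 - o - 6) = (o - 3)*(o + 1)*(o + 2)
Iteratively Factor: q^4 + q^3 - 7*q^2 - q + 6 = (q + 1)*(q^3 - 7*q + 6) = (q - 1)*(q + 1)*(q^2 + q - 6) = (q - 2)*(q - 1)*(q + 1)*(q + 3)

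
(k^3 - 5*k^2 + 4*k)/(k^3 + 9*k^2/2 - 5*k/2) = 2*(k^2 - 5*k + 4)/(2*k^2 + 9*k - 5)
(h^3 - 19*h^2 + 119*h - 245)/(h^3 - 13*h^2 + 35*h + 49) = (h - 5)/(h + 1)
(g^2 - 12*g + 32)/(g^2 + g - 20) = (g - 8)/(g + 5)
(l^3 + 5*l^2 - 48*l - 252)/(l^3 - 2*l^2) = (l^3 + 5*l^2 - 48*l - 252)/(l^2*(l - 2))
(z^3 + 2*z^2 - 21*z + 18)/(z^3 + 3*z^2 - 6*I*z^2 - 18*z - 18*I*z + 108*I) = (z - 1)/(z - 6*I)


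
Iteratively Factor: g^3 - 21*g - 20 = (g + 1)*(g^2 - g - 20) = (g + 1)*(g + 4)*(g - 5)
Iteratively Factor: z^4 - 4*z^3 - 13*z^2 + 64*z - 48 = (z - 4)*(z^3 - 13*z + 12) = (z - 4)*(z + 4)*(z^2 - 4*z + 3) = (z - 4)*(z - 3)*(z + 4)*(z - 1)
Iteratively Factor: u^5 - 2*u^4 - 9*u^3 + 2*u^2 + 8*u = (u)*(u^4 - 2*u^3 - 9*u^2 + 2*u + 8) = u*(u + 2)*(u^3 - 4*u^2 - u + 4) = u*(u + 1)*(u + 2)*(u^2 - 5*u + 4) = u*(u - 1)*(u + 1)*(u + 2)*(u - 4)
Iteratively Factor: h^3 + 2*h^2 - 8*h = (h - 2)*(h^2 + 4*h) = h*(h - 2)*(h + 4)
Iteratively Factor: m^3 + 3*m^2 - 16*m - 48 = (m + 4)*(m^2 - m - 12) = (m - 4)*(m + 4)*(m + 3)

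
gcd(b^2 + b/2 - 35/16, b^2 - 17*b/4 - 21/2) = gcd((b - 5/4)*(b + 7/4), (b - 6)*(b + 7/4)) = b + 7/4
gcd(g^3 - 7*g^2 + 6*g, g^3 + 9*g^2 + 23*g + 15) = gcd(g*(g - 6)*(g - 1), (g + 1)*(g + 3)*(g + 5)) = 1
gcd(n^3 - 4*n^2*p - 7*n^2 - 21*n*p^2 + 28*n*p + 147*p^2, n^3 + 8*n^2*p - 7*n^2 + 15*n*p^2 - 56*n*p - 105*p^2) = n^2 + 3*n*p - 7*n - 21*p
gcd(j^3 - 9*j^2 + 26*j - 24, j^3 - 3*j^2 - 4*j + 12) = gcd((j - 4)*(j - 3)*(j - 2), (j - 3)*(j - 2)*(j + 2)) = j^2 - 5*j + 6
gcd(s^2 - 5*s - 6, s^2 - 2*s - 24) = s - 6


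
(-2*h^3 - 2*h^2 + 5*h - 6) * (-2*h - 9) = 4*h^4 + 22*h^3 + 8*h^2 - 33*h + 54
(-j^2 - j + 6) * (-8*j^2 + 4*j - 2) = 8*j^4 + 4*j^3 - 50*j^2 + 26*j - 12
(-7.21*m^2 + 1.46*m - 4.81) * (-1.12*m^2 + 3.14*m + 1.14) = 8.0752*m^4 - 24.2746*m^3 + 1.7522*m^2 - 13.439*m - 5.4834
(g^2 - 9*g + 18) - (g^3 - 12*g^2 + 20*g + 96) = -g^3 + 13*g^2 - 29*g - 78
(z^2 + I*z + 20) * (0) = 0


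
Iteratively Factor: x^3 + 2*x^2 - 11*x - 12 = (x + 1)*(x^2 + x - 12) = (x + 1)*(x + 4)*(x - 3)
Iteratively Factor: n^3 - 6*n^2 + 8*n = (n - 4)*(n^2 - 2*n) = (n - 4)*(n - 2)*(n)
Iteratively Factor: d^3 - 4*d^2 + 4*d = (d - 2)*(d^2 - 2*d) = (d - 2)^2*(d)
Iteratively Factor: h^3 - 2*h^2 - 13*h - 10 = (h - 5)*(h^2 + 3*h + 2) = (h - 5)*(h + 1)*(h + 2)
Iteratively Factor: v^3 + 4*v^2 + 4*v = (v + 2)*(v^2 + 2*v) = (v + 2)^2*(v)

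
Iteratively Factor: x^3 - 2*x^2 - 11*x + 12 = (x - 4)*(x^2 + 2*x - 3) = (x - 4)*(x - 1)*(x + 3)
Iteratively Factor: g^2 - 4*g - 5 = (g + 1)*(g - 5)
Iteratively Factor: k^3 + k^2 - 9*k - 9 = (k - 3)*(k^2 + 4*k + 3) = (k - 3)*(k + 3)*(k + 1)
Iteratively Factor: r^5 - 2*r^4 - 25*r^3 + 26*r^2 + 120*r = (r)*(r^4 - 2*r^3 - 25*r^2 + 26*r + 120) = r*(r + 2)*(r^3 - 4*r^2 - 17*r + 60) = r*(r - 5)*(r + 2)*(r^2 + r - 12) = r*(r - 5)*(r - 3)*(r + 2)*(r + 4)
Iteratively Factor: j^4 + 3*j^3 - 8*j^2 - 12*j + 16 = (j + 4)*(j^3 - j^2 - 4*j + 4) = (j - 1)*(j + 4)*(j^2 - 4) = (j - 1)*(j + 2)*(j + 4)*(j - 2)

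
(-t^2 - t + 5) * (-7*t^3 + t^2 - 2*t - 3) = 7*t^5 + 6*t^4 - 34*t^3 + 10*t^2 - 7*t - 15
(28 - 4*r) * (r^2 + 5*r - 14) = -4*r^3 + 8*r^2 + 196*r - 392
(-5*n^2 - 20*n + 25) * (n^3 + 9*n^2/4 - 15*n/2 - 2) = -5*n^5 - 125*n^4/4 + 35*n^3/2 + 865*n^2/4 - 295*n/2 - 50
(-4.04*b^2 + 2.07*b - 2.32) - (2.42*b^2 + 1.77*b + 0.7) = -6.46*b^2 + 0.3*b - 3.02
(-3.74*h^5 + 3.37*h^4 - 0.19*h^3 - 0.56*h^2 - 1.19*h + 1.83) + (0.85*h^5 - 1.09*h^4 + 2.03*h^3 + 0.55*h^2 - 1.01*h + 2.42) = -2.89*h^5 + 2.28*h^4 + 1.84*h^3 - 0.01*h^2 - 2.2*h + 4.25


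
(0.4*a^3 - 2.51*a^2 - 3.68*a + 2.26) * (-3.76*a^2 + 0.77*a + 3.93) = -1.504*a^5 + 9.7456*a^4 + 13.4761*a^3 - 21.1955*a^2 - 12.7222*a + 8.8818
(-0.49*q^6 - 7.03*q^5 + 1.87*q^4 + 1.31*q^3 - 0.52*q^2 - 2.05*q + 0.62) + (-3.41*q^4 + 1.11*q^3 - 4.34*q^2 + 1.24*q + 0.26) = -0.49*q^6 - 7.03*q^5 - 1.54*q^4 + 2.42*q^3 - 4.86*q^2 - 0.81*q + 0.88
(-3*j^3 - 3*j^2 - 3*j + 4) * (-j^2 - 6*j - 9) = 3*j^5 + 21*j^4 + 48*j^3 + 41*j^2 + 3*j - 36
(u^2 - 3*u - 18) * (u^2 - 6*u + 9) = u^4 - 9*u^3 + 9*u^2 + 81*u - 162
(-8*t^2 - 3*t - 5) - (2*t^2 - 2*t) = -10*t^2 - t - 5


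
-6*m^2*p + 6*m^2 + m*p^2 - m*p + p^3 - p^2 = (-2*m + p)*(3*m + p)*(p - 1)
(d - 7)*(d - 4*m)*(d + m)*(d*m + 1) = d^4*m - 3*d^3*m^2 - 7*d^3*m + d^3 - 4*d^2*m^3 + 21*d^2*m^2 - 3*d^2*m - 7*d^2 + 28*d*m^3 - 4*d*m^2 + 21*d*m + 28*m^2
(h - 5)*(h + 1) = h^2 - 4*h - 5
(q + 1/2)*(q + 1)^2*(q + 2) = q^4 + 9*q^3/2 + 7*q^2 + 9*q/2 + 1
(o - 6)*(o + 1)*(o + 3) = o^3 - 2*o^2 - 21*o - 18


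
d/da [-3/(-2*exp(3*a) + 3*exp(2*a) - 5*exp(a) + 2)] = (-18*exp(2*a) + 18*exp(a) - 15)*exp(a)/(2*exp(3*a) - 3*exp(2*a) + 5*exp(a) - 2)^2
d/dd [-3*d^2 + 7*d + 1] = 7 - 6*d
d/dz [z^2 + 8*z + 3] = 2*z + 8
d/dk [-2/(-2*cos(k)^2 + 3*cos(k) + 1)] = 2*(4*cos(k) - 3)*sin(k)/(3*cos(k) - cos(2*k))^2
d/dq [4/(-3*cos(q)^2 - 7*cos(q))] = -4*(6*cos(q) + 7)*sin(q)/((3*cos(q) + 7)^2*cos(q)^2)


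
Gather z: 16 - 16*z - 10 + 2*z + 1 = 7 - 14*z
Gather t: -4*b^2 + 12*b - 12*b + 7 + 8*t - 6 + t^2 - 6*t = -4*b^2 + t^2 + 2*t + 1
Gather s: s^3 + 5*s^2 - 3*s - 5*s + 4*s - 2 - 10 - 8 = s^3 + 5*s^2 - 4*s - 20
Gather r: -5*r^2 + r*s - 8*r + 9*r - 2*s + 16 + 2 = -5*r^2 + r*(s + 1) - 2*s + 18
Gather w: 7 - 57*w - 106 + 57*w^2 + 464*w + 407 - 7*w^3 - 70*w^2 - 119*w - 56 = -7*w^3 - 13*w^2 + 288*w + 252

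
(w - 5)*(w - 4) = w^2 - 9*w + 20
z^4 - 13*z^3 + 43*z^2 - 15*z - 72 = (z - 8)*(z - 3)^2*(z + 1)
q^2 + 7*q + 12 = (q + 3)*(q + 4)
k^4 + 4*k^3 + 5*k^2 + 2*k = k*(k + 1)^2*(k + 2)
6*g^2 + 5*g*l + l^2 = (2*g + l)*(3*g + l)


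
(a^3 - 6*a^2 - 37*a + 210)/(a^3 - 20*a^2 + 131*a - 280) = (a + 6)/(a - 8)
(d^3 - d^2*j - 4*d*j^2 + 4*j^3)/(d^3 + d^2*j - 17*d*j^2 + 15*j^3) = (d^2 - 4*j^2)/(d^2 + 2*d*j - 15*j^2)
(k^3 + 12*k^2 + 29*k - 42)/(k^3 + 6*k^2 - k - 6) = (k + 7)/(k + 1)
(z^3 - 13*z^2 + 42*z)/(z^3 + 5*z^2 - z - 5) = z*(z^2 - 13*z + 42)/(z^3 + 5*z^2 - z - 5)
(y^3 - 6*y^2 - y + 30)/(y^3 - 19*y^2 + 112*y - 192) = (y^2 - 3*y - 10)/(y^2 - 16*y + 64)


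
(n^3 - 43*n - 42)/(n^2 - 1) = (n^2 - n - 42)/(n - 1)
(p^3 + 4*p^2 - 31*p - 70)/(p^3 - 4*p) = (p^2 + 2*p - 35)/(p*(p - 2))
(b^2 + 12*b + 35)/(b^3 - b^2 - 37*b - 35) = (b + 7)/(b^2 - 6*b - 7)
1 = 1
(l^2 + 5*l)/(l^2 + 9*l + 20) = l/(l + 4)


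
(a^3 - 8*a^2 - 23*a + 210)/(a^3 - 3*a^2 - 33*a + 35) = (a - 6)/(a - 1)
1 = 1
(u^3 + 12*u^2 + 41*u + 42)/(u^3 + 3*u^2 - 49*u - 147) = (u + 2)/(u - 7)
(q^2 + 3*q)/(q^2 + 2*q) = (q + 3)/(q + 2)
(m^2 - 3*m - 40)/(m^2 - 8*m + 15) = (m^2 - 3*m - 40)/(m^2 - 8*m + 15)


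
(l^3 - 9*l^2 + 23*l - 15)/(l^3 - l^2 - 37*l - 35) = (-l^3 + 9*l^2 - 23*l + 15)/(-l^3 + l^2 + 37*l + 35)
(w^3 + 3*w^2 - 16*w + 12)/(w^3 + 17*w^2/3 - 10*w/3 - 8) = 3*(w^2 - 3*w + 2)/(3*w^2 - w - 4)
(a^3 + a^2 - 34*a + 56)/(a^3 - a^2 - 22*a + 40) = (a + 7)/(a + 5)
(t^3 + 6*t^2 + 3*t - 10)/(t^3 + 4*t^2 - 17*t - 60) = (t^2 + t - 2)/(t^2 - t - 12)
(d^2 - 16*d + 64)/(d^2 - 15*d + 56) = (d - 8)/(d - 7)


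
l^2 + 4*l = l*(l + 4)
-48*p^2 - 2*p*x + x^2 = (-8*p + x)*(6*p + x)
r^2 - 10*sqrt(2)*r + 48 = (r - 6*sqrt(2))*(r - 4*sqrt(2))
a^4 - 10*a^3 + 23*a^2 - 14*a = a*(a - 7)*(a - 2)*(a - 1)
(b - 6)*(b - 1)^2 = b^3 - 8*b^2 + 13*b - 6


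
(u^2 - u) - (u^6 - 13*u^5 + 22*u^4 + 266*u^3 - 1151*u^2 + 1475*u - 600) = -u^6 + 13*u^5 - 22*u^4 - 266*u^3 + 1152*u^2 - 1476*u + 600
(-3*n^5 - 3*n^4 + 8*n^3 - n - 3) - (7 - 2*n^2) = -3*n^5 - 3*n^4 + 8*n^3 + 2*n^2 - n - 10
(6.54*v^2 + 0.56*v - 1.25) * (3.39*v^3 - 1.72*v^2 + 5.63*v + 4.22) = 22.1706*v^5 - 9.3504*v^4 + 31.6195*v^3 + 32.9016*v^2 - 4.6743*v - 5.275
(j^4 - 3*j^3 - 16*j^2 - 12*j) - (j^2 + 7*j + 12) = j^4 - 3*j^3 - 17*j^2 - 19*j - 12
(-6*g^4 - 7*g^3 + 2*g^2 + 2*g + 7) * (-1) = 6*g^4 + 7*g^3 - 2*g^2 - 2*g - 7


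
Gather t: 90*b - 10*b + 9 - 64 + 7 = 80*b - 48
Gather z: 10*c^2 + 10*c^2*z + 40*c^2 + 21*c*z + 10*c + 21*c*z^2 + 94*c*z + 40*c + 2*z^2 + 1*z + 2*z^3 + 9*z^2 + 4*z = 50*c^2 + 50*c + 2*z^3 + z^2*(21*c + 11) + z*(10*c^2 + 115*c + 5)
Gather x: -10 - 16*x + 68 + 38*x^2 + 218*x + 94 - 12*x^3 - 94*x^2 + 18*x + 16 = -12*x^3 - 56*x^2 + 220*x + 168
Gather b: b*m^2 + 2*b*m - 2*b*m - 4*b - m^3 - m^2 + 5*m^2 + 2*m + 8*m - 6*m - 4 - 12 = b*(m^2 - 4) - m^3 + 4*m^2 + 4*m - 16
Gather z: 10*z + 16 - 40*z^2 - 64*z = -40*z^2 - 54*z + 16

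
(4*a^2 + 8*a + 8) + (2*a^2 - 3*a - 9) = 6*a^2 + 5*a - 1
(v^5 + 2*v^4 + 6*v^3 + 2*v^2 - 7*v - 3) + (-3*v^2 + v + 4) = v^5 + 2*v^4 + 6*v^3 - v^2 - 6*v + 1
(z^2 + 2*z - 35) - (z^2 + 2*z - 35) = 0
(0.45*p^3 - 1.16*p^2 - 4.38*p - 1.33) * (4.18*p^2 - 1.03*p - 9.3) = 1.881*p^5 - 5.3123*p^4 - 21.2986*p^3 + 9.74*p^2 + 42.1039*p + 12.369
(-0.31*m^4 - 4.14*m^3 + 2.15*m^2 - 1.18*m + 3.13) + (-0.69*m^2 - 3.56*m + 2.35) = -0.31*m^4 - 4.14*m^3 + 1.46*m^2 - 4.74*m + 5.48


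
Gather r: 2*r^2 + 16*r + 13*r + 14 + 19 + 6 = 2*r^2 + 29*r + 39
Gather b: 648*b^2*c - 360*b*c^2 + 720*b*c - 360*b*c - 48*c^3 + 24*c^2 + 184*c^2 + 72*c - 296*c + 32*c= 648*b^2*c + b*(-360*c^2 + 360*c) - 48*c^3 + 208*c^2 - 192*c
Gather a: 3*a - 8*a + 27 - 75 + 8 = -5*a - 40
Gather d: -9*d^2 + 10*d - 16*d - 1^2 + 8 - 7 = -9*d^2 - 6*d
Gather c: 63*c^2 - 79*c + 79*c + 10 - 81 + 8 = 63*c^2 - 63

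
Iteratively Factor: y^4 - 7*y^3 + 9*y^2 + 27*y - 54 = (y - 3)*(y^3 - 4*y^2 - 3*y + 18) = (y - 3)^2*(y^2 - y - 6) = (y - 3)^3*(y + 2)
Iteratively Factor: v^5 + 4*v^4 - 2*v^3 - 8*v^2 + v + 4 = (v - 1)*(v^4 + 5*v^3 + 3*v^2 - 5*v - 4) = (v - 1)*(v + 4)*(v^3 + v^2 - v - 1) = (v - 1)^2*(v + 4)*(v^2 + 2*v + 1) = (v - 1)^2*(v + 1)*(v + 4)*(v + 1)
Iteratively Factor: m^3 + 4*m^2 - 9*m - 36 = (m + 3)*(m^2 + m - 12) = (m + 3)*(m + 4)*(m - 3)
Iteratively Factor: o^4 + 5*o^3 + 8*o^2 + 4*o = (o + 2)*(o^3 + 3*o^2 + 2*o) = o*(o + 2)*(o^2 + 3*o + 2) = o*(o + 1)*(o + 2)*(o + 2)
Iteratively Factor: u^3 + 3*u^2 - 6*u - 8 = (u + 4)*(u^2 - u - 2) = (u + 1)*(u + 4)*(u - 2)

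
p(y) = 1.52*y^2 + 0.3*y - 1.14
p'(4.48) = 13.92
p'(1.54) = 4.98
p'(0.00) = 0.30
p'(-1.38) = -3.90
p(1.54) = 2.93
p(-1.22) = 0.76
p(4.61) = 32.55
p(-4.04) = 22.46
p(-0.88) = -0.23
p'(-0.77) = -2.04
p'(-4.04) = -11.98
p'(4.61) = 14.31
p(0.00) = -1.14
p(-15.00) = 336.36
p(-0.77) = -0.47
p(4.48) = 30.71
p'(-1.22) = -3.41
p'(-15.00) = -45.30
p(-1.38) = 1.34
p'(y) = 3.04*y + 0.3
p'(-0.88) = -2.38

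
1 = 1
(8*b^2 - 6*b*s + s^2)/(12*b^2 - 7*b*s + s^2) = (-2*b + s)/(-3*b + s)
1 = 1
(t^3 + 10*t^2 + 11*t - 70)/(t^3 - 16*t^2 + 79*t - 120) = (t^3 + 10*t^2 + 11*t - 70)/(t^3 - 16*t^2 + 79*t - 120)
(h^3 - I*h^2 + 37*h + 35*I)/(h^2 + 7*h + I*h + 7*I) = (h^2 - 2*I*h + 35)/(h + 7)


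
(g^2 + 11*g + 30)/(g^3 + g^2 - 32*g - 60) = (g + 6)/(g^2 - 4*g - 12)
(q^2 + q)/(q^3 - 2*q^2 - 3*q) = 1/(q - 3)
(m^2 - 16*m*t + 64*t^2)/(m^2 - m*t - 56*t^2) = (m - 8*t)/(m + 7*t)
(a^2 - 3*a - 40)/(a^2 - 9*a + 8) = (a + 5)/(a - 1)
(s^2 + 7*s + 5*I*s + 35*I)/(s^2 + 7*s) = (s + 5*I)/s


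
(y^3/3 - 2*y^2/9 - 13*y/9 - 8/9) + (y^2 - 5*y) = y^3/3 + 7*y^2/9 - 58*y/9 - 8/9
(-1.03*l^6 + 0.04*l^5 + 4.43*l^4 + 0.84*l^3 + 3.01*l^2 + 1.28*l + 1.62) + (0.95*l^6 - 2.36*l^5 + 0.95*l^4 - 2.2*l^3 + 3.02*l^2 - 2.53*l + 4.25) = -0.0800000000000001*l^6 - 2.32*l^5 + 5.38*l^4 - 1.36*l^3 + 6.03*l^2 - 1.25*l + 5.87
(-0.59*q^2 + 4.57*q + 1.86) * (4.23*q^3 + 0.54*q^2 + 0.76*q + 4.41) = -2.4957*q^5 + 19.0125*q^4 + 9.8872*q^3 + 1.8757*q^2 + 21.5673*q + 8.2026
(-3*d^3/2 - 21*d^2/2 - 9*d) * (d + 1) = -3*d^4/2 - 12*d^3 - 39*d^2/2 - 9*d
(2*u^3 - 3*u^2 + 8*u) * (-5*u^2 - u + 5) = -10*u^5 + 13*u^4 - 27*u^3 - 23*u^2 + 40*u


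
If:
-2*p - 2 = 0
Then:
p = -1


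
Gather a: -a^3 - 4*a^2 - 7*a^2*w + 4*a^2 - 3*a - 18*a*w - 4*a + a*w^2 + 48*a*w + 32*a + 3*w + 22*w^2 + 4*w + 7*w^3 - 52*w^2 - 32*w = -a^3 - 7*a^2*w + a*(w^2 + 30*w + 25) + 7*w^3 - 30*w^2 - 25*w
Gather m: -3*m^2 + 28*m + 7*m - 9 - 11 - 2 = -3*m^2 + 35*m - 22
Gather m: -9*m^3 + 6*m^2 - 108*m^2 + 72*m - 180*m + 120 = -9*m^3 - 102*m^2 - 108*m + 120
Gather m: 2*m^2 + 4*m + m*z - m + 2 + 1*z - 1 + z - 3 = 2*m^2 + m*(z + 3) + 2*z - 2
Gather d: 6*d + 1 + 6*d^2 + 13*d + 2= 6*d^2 + 19*d + 3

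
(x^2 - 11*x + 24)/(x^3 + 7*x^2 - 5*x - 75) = (x - 8)/(x^2 + 10*x + 25)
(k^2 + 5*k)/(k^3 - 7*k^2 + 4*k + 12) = k*(k + 5)/(k^3 - 7*k^2 + 4*k + 12)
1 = 1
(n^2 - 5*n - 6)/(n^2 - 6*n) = (n + 1)/n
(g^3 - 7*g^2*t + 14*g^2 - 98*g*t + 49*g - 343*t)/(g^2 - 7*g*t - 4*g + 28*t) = (g^2 + 14*g + 49)/(g - 4)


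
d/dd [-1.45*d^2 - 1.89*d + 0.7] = -2.9*d - 1.89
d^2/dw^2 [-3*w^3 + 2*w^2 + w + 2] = 4 - 18*w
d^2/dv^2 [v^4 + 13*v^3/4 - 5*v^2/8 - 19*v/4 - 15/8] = 12*v^2 + 39*v/2 - 5/4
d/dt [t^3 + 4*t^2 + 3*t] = 3*t^2 + 8*t + 3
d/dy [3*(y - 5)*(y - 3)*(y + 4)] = 9*y^2 - 24*y - 51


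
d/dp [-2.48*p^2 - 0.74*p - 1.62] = -4.96*p - 0.74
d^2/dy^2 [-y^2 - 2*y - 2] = -2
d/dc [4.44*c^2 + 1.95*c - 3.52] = 8.88*c + 1.95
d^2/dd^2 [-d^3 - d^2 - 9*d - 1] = -6*d - 2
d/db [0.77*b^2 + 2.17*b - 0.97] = 1.54*b + 2.17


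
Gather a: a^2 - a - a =a^2 - 2*a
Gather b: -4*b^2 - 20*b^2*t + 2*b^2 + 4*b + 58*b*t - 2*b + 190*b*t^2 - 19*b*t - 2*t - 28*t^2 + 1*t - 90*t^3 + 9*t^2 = b^2*(-20*t - 2) + b*(190*t^2 + 39*t + 2) - 90*t^3 - 19*t^2 - t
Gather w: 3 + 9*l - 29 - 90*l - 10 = -81*l - 36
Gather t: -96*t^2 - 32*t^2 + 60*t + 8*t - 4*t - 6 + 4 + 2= -128*t^2 + 64*t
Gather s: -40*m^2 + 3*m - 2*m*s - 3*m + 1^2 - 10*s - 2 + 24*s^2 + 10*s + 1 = -40*m^2 - 2*m*s + 24*s^2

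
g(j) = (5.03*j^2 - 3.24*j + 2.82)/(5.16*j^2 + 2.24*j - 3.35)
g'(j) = (-10.32*j - 2.24)*(5.03*j^2 - 3.24*j + 2.82)/(5.16*j^2 + 2.24*j - 3.35)^2 + (10.06*j - 3.24)/(5.16*j^2 + 2.24*j - 3.35) = (27.9856*j^2 - 62.8034*j + 4.5372)/(26.6256*j^4 + 23.1168*j^3 - 29.5544*j^2 - 15.008*j + 11.2225)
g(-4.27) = 1.34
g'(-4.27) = 0.12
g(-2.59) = 1.77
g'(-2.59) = 0.55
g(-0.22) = -1.05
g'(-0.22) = 1.53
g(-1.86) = 2.54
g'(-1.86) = 2.04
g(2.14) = 0.75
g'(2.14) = -0.00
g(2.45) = 0.76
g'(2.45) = 0.02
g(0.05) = -0.83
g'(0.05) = 0.14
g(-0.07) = -0.88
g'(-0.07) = 0.75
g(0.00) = -0.84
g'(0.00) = 0.40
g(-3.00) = 1.59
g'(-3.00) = 0.34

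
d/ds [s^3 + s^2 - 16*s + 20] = 3*s^2 + 2*s - 16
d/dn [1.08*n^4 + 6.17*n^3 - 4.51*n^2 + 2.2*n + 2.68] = 4.32*n^3 + 18.51*n^2 - 9.02*n + 2.2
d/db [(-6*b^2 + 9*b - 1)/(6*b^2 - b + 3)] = 2*(-24*b^2 - 12*b + 13)/(36*b^4 - 12*b^3 + 37*b^2 - 6*b + 9)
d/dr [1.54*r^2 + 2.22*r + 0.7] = 3.08*r + 2.22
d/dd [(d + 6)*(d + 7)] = 2*d + 13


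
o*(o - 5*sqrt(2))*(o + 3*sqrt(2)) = o^3 - 2*sqrt(2)*o^2 - 30*o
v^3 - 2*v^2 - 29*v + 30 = (v - 6)*(v - 1)*(v + 5)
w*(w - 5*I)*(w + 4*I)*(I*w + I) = I*w^4 + w^3 + I*w^3 + w^2 + 20*I*w^2 + 20*I*w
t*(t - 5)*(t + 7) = t^3 + 2*t^2 - 35*t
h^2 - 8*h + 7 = (h - 7)*(h - 1)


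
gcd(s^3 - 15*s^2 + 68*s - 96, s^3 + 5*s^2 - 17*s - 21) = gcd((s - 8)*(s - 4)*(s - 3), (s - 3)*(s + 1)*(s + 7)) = s - 3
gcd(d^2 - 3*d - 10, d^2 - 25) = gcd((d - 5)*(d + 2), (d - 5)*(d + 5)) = d - 5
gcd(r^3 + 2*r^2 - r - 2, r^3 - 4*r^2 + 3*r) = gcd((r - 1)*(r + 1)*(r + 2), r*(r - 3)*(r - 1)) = r - 1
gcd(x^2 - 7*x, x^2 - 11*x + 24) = 1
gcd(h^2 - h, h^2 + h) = h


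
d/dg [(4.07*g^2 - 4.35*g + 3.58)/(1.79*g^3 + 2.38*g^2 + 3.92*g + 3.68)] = (-7.2853*g^4 + 15.573*g^3 + 7.0828*g^2 + 12.9144*g - 30.0416)/(3.2041*g^6 + 8.5204*g^5 + 19.698*g^4 + 31.8336*g^3 + 32.8832*g^2 + 28.8512*g + 13.5424)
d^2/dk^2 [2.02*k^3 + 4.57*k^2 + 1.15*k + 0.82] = 12.12*k + 9.14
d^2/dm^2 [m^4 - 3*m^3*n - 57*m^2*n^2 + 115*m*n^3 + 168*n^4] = 12*m^2 - 18*m*n - 114*n^2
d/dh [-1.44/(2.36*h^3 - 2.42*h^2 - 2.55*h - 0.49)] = (10.1952*h^2 - 6.9696*h - 3.672)/(-2.36*h^3 + 2.42*h^2 + 2.55*h + 0.49)^2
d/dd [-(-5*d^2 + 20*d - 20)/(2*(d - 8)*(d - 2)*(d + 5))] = 5*(-d^2 + 4*d - 46)/(2*(d^4 - 6*d^3 - 71*d^2 + 240*d + 1600))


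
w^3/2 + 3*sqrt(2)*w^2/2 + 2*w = w*(w/2 + sqrt(2)/2)*(w + 2*sqrt(2))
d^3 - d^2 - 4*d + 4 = (d - 2)*(d - 1)*(d + 2)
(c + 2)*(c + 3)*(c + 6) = c^3 + 11*c^2 + 36*c + 36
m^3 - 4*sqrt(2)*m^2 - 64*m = m*(m - 8*sqrt(2))*(m + 4*sqrt(2))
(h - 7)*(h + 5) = h^2 - 2*h - 35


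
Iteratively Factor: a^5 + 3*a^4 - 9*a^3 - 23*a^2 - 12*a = (a + 1)*(a^4 + 2*a^3 - 11*a^2 - 12*a) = (a + 1)^2*(a^3 + a^2 - 12*a) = (a - 3)*(a + 1)^2*(a^2 + 4*a) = a*(a - 3)*(a + 1)^2*(a + 4)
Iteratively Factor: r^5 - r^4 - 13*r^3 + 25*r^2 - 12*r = (r - 3)*(r^4 + 2*r^3 - 7*r^2 + 4*r) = r*(r - 3)*(r^3 + 2*r^2 - 7*r + 4) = r*(r - 3)*(r - 1)*(r^2 + 3*r - 4) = r*(r - 3)*(r - 1)^2*(r + 4)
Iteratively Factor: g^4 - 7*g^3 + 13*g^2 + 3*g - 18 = (g - 3)*(g^3 - 4*g^2 + g + 6) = (g - 3)*(g + 1)*(g^2 - 5*g + 6) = (g - 3)*(g - 2)*(g + 1)*(g - 3)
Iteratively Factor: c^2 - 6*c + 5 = (c - 1)*(c - 5)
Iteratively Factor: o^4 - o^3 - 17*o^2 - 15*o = (o - 5)*(o^3 + 4*o^2 + 3*o) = (o - 5)*(o + 1)*(o^2 + 3*o) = o*(o - 5)*(o + 1)*(o + 3)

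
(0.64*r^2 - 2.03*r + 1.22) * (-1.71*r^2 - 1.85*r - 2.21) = -1.0944*r^4 + 2.2873*r^3 + 0.2549*r^2 + 2.2293*r - 2.6962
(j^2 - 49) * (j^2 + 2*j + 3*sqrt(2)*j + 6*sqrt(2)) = j^4 + 2*j^3 + 3*sqrt(2)*j^3 - 49*j^2 + 6*sqrt(2)*j^2 - 147*sqrt(2)*j - 98*j - 294*sqrt(2)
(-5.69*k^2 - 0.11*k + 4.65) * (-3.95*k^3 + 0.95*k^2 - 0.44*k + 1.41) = 22.4755*k^5 - 4.971*k^4 - 15.9684*k^3 - 3.557*k^2 - 2.2011*k + 6.5565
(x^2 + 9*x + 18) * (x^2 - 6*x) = x^4 + 3*x^3 - 36*x^2 - 108*x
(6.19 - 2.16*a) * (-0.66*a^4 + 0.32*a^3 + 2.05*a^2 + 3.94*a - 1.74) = 1.4256*a^5 - 4.7766*a^4 - 2.4472*a^3 + 4.1791*a^2 + 28.147*a - 10.7706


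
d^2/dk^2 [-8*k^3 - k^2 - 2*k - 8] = -48*k - 2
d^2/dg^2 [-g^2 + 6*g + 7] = -2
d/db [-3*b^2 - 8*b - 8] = -6*b - 8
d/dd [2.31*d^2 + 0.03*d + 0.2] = 4.62*d + 0.03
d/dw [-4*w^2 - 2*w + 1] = -8*w - 2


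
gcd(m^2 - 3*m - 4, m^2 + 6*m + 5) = m + 1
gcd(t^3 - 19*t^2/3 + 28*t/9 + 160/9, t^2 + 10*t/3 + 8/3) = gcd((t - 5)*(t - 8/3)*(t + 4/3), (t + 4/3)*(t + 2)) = t + 4/3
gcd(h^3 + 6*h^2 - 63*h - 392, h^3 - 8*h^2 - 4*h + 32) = h - 8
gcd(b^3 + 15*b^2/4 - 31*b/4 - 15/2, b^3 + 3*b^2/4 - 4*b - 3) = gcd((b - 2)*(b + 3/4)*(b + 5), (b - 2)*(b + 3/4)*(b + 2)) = b^2 - 5*b/4 - 3/2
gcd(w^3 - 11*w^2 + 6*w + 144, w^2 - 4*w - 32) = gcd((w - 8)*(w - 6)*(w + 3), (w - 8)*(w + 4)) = w - 8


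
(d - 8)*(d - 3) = d^2 - 11*d + 24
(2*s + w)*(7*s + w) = 14*s^2 + 9*s*w + w^2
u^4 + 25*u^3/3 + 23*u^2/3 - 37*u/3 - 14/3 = (u - 1)*(u + 1/3)*(u + 2)*(u + 7)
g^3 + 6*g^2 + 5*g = g*(g + 1)*(g + 5)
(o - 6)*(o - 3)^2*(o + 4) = o^4 - 8*o^3 - 3*o^2 + 126*o - 216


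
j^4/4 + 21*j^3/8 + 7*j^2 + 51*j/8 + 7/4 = (j/4 + 1/4)*(j + 1/2)*(j + 2)*(j + 7)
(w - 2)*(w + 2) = w^2 - 4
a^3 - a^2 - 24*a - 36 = (a - 6)*(a + 2)*(a + 3)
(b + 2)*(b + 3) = b^2 + 5*b + 6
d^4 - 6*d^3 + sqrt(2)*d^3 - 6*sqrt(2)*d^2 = d^2*(d - 6)*(d + sqrt(2))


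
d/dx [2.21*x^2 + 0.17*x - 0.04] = 4.42*x + 0.17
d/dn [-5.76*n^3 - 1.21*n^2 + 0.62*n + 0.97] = -17.28*n^2 - 2.42*n + 0.62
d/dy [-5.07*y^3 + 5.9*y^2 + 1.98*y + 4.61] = -15.21*y^2 + 11.8*y + 1.98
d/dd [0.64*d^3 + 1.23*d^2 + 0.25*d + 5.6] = 1.92*d^2 + 2.46*d + 0.25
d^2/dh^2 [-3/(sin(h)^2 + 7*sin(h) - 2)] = 3*(4*sin(h)^4 + 21*sin(h)^3 + 51*sin(h)^2 - 28*sin(h) - 102)/(sin(h)^2 + 7*sin(h) - 2)^3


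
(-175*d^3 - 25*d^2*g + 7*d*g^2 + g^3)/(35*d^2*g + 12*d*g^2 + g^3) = (-5*d + g)/g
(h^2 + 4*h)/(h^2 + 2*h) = (h + 4)/(h + 2)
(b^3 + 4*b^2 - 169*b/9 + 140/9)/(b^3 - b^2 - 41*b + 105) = (b^2 - 3*b + 20/9)/(b^2 - 8*b + 15)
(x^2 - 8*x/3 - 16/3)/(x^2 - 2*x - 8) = (x + 4/3)/(x + 2)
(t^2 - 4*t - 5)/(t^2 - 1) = (t - 5)/(t - 1)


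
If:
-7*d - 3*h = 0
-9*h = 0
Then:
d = 0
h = 0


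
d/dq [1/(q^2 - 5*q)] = (5 - 2*q)/(q^2*(q - 5)^2)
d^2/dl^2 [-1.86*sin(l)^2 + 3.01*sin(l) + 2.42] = -3.01*sin(l) - 3.72*cos(2*l)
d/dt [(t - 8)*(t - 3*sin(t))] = t + (8 - t)*(3*cos(t) - 1) - 3*sin(t)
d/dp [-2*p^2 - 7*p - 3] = -4*p - 7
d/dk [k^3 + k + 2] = 3*k^2 + 1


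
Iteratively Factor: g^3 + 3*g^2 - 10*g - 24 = (g + 2)*(g^2 + g - 12) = (g - 3)*(g + 2)*(g + 4)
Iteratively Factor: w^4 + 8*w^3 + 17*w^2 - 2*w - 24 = (w + 3)*(w^3 + 5*w^2 + 2*w - 8) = (w + 3)*(w + 4)*(w^2 + w - 2) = (w + 2)*(w + 3)*(w + 4)*(w - 1)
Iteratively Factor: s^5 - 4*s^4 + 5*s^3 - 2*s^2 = (s - 1)*(s^4 - 3*s^3 + 2*s^2) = s*(s - 1)*(s^3 - 3*s^2 + 2*s) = s^2*(s - 1)*(s^2 - 3*s + 2) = s^2*(s - 2)*(s - 1)*(s - 1)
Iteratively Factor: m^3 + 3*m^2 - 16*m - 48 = (m + 3)*(m^2 - 16) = (m - 4)*(m + 3)*(m + 4)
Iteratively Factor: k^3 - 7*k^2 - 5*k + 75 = (k + 3)*(k^2 - 10*k + 25) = (k - 5)*(k + 3)*(k - 5)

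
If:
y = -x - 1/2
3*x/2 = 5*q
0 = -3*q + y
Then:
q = -3/38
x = -5/19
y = -9/38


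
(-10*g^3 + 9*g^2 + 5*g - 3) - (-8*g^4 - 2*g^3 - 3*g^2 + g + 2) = 8*g^4 - 8*g^3 + 12*g^2 + 4*g - 5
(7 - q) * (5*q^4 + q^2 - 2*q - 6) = -5*q^5 + 35*q^4 - q^3 + 9*q^2 - 8*q - 42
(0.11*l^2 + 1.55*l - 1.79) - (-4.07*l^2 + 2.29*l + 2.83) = 4.18*l^2 - 0.74*l - 4.62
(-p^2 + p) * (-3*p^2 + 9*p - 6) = 3*p^4 - 12*p^3 + 15*p^2 - 6*p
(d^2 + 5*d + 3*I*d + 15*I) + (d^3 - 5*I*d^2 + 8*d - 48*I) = d^3 + d^2 - 5*I*d^2 + 13*d + 3*I*d - 33*I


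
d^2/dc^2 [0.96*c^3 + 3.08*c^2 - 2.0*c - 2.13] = 5.76*c + 6.16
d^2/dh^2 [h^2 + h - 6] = 2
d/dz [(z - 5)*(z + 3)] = 2*z - 2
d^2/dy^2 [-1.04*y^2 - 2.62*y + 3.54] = -2.08000000000000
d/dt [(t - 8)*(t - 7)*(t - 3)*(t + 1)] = 4*t^3 - 51*t^2 + 166*t - 67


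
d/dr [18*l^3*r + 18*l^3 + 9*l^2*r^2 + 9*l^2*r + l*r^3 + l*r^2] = l*(18*l^2 + 18*l*r + 9*l + 3*r^2 + 2*r)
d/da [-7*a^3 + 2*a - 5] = 2 - 21*a^2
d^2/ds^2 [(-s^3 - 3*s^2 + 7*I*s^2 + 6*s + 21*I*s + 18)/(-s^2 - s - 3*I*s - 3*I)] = (s^3*(-76 - 40*I) + s^2*(-288 - 36*I) + s*(-540 - 216*I) - 324*I)/(s^6 + s^5*(3 + 9*I) + s^4*(-24 + 27*I) - 80*s^3 + s^2*(-81 - 72*I) + s*(-27 - 81*I) - 27*I)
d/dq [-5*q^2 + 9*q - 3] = 9 - 10*q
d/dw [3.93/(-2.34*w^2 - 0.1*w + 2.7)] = (18.3924*w + 0.393)/(2.34*w^2 + 0.1*w - 2.7)^2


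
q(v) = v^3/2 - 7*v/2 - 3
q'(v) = 3*v^2/2 - 7/2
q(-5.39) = -62.43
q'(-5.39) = 40.08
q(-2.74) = -3.70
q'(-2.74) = 7.76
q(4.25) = 20.51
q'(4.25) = 23.59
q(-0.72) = -0.67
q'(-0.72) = -2.72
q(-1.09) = 0.17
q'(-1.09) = -1.72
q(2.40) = -4.49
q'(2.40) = 5.14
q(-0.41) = -1.60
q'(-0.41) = -3.25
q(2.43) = -4.33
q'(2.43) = 5.36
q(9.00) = 330.00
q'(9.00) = 118.00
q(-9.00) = -336.00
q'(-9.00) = 118.00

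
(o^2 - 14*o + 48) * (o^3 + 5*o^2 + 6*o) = o^5 - 9*o^4 - 16*o^3 + 156*o^2 + 288*o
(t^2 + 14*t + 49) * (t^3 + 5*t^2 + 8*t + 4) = t^5 + 19*t^4 + 127*t^3 + 361*t^2 + 448*t + 196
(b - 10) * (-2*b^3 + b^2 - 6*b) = -2*b^4 + 21*b^3 - 16*b^2 + 60*b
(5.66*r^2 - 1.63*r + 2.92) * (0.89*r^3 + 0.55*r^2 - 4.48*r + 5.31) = 5.0374*r^5 + 1.6623*r^4 - 23.6545*r^3 + 38.963*r^2 - 21.7369*r + 15.5052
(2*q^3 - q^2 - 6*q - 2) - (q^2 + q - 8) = 2*q^3 - 2*q^2 - 7*q + 6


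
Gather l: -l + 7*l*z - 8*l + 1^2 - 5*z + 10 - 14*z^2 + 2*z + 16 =l*(7*z - 9) - 14*z^2 - 3*z + 27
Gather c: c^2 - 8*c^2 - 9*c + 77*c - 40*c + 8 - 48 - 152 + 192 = -7*c^2 + 28*c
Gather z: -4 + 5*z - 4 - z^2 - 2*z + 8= -z^2 + 3*z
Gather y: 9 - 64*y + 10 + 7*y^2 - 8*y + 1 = 7*y^2 - 72*y + 20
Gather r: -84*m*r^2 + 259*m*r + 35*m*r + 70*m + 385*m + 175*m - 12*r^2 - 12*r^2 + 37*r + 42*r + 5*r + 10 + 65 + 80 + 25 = 630*m + r^2*(-84*m - 24) + r*(294*m + 84) + 180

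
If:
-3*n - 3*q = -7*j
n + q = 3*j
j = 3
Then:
No Solution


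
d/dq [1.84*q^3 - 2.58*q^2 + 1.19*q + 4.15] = 5.52*q^2 - 5.16*q + 1.19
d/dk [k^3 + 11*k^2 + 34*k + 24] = 3*k^2 + 22*k + 34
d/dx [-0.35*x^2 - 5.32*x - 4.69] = -0.7*x - 5.32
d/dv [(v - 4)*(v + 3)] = 2*v - 1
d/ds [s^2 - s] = 2*s - 1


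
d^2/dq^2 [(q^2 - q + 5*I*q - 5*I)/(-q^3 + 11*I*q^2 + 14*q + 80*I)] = (-2*q^6 + q^5*(6 - 30*I) + q^4*(-414 - 6*I) + q^3*(666 + 258*I) + q^2*(-480 - 3090*I) + q*(-1740 - 26400*I) + 1600 + 8520*I)/(q^9 - 33*I*q^8 - 405*q^7 + 2015*I*q^6 + 390*q^5 + 29292*I*q^4 + 51976*q^3 + 164160*I*q^2 + 268800*q + 512000*I)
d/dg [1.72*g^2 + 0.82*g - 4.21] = 3.44*g + 0.82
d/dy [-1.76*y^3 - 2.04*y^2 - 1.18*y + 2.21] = -5.28*y^2 - 4.08*y - 1.18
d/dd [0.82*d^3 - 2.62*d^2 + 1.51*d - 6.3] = 2.46*d^2 - 5.24*d + 1.51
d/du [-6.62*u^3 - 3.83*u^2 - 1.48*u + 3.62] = -19.86*u^2 - 7.66*u - 1.48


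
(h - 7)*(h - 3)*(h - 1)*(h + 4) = h^4 - 7*h^3 - 13*h^2 + 103*h - 84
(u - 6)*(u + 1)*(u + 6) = u^3 + u^2 - 36*u - 36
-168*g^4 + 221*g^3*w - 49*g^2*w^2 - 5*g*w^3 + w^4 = (-8*g + w)*(-3*g + w)*(-g + w)*(7*g + w)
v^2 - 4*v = v*(v - 4)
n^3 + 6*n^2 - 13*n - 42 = (n - 3)*(n + 2)*(n + 7)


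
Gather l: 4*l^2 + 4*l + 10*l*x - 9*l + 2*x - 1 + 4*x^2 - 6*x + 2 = 4*l^2 + l*(10*x - 5) + 4*x^2 - 4*x + 1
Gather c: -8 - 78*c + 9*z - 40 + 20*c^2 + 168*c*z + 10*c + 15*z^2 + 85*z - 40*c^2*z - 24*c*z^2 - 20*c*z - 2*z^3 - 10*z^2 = c^2*(20 - 40*z) + c*(-24*z^2 + 148*z - 68) - 2*z^3 + 5*z^2 + 94*z - 48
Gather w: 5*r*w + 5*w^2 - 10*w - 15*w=5*w^2 + w*(5*r - 25)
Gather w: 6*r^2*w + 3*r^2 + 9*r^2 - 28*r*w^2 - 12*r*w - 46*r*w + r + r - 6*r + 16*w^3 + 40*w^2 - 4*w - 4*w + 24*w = 12*r^2 - 4*r + 16*w^3 + w^2*(40 - 28*r) + w*(6*r^2 - 58*r + 16)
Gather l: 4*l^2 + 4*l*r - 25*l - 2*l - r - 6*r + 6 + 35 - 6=4*l^2 + l*(4*r - 27) - 7*r + 35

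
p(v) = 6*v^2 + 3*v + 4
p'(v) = 12*v + 3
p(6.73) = 295.95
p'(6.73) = 83.76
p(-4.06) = 90.72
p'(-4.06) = -45.72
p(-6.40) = 230.56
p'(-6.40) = -73.80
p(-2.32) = 29.33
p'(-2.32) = -24.84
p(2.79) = 59.07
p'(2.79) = 36.48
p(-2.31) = 29.09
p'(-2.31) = -24.72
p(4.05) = 114.56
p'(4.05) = 51.60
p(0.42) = 6.32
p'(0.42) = 8.04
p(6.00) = 238.00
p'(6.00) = 75.00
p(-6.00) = 202.00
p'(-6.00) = -69.00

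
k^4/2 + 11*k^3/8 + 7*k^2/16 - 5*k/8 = k*(k/2 + 1)*(k - 1/2)*(k + 5/4)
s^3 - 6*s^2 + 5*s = s*(s - 5)*(s - 1)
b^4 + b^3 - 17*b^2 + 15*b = b*(b - 3)*(b - 1)*(b + 5)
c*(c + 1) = c^2 + c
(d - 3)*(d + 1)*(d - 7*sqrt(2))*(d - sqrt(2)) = d^4 - 8*sqrt(2)*d^3 - 2*d^3 + 11*d^2 + 16*sqrt(2)*d^2 - 28*d + 24*sqrt(2)*d - 42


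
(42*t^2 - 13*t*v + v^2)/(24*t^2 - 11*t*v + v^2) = (42*t^2 - 13*t*v + v^2)/(24*t^2 - 11*t*v + v^2)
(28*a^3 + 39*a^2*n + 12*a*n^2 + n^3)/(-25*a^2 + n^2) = (-28*a^3 - 39*a^2*n - 12*a*n^2 - n^3)/(25*a^2 - n^2)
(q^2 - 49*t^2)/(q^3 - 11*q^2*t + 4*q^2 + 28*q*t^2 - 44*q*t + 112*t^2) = (q + 7*t)/(q^2 - 4*q*t + 4*q - 16*t)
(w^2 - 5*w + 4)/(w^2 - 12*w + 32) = (w - 1)/(w - 8)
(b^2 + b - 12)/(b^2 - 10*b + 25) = (b^2 + b - 12)/(b^2 - 10*b + 25)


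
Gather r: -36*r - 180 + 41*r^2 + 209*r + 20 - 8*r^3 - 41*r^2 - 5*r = -8*r^3 + 168*r - 160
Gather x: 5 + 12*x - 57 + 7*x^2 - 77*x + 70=7*x^2 - 65*x + 18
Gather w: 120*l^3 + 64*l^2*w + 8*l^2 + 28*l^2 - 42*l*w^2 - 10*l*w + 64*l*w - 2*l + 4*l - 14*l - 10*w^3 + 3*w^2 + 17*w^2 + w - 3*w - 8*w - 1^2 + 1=120*l^3 + 36*l^2 - 12*l - 10*w^3 + w^2*(20 - 42*l) + w*(64*l^2 + 54*l - 10)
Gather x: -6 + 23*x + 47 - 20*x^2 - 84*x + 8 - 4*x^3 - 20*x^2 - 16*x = -4*x^3 - 40*x^2 - 77*x + 49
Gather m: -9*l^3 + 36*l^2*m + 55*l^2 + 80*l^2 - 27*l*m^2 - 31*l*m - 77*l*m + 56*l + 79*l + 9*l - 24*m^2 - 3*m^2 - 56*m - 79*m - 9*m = -9*l^3 + 135*l^2 + 144*l + m^2*(-27*l - 27) + m*(36*l^2 - 108*l - 144)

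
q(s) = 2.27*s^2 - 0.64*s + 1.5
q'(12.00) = 53.84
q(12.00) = 320.70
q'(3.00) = 12.98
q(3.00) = 20.01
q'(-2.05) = -9.95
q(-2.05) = 12.35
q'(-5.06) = -23.61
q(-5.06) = 62.86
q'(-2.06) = -9.99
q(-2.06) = 12.45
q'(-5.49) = -25.56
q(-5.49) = 73.43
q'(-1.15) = -5.86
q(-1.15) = 5.24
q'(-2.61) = -12.49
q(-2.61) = 18.63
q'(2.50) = 10.71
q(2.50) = 14.09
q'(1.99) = 8.39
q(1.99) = 9.22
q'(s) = 4.54*s - 0.64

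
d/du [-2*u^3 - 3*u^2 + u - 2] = -6*u^2 - 6*u + 1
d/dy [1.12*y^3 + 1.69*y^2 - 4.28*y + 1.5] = 3.36*y^2 + 3.38*y - 4.28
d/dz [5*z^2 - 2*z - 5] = 10*z - 2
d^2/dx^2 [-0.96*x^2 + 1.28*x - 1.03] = -1.92000000000000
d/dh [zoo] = 0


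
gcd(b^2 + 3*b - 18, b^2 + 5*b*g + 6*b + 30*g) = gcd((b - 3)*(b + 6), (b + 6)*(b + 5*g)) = b + 6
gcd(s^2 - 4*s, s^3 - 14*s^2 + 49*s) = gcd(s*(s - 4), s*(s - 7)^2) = s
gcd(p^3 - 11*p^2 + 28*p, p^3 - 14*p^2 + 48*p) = p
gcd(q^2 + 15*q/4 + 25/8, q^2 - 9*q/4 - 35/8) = q + 5/4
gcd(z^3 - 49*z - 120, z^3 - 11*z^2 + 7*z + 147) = z + 3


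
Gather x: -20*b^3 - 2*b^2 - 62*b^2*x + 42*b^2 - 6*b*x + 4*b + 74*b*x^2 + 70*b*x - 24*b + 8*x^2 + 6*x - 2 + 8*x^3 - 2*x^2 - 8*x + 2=-20*b^3 + 40*b^2 - 20*b + 8*x^3 + x^2*(74*b + 6) + x*(-62*b^2 + 64*b - 2)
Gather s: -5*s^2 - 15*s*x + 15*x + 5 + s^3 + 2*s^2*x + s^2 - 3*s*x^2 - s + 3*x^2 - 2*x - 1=s^3 + s^2*(2*x - 4) + s*(-3*x^2 - 15*x - 1) + 3*x^2 + 13*x + 4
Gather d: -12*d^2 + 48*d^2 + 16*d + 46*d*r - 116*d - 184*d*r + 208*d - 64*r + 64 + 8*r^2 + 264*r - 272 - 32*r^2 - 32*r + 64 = 36*d^2 + d*(108 - 138*r) - 24*r^2 + 168*r - 144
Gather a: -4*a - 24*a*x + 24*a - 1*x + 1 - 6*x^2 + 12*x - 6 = a*(20 - 24*x) - 6*x^2 + 11*x - 5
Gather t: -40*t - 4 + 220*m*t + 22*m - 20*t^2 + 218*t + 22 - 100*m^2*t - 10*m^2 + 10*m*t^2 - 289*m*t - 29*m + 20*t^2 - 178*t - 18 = -10*m^2 + 10*m*t^2 - 7*m + t*(-100*m^2 - 69*m)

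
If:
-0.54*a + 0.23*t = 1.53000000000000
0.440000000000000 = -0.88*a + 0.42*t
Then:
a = -22.19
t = -45.44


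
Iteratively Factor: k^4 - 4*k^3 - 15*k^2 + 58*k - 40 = (k - 1)*(k^3 - 3*k^2 - 18*k + 40) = (k - 1)*(k + 4)*(k^2 - 7*k + 10) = (k - 5)*(k - 1)*(k + 4)*(k - 2)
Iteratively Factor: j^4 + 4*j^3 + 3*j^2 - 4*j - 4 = (j - 1)*(j^3 + 5*j^2 + 8*j + 4) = (j - 1)*(j + 1)*(j^2 + 4*j + 4) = (j - 1)*(j + 1)*(j + 2)*(j + 2)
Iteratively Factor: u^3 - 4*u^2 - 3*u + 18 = (u + 2)*(u^2 - 6*u + 9) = (u - 3)*(u + 2)*(u - 3)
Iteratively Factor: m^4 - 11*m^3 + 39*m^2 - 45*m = (m - 3)*(m^3 - 8*m^2 + 15*m) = (m - 5)*(m - 3)*(m^2 - 3*m) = m*(m - 5)*(m - 3)*(m - 3)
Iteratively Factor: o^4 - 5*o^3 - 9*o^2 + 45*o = (o - 5)*(o^3 - 9*o) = (o - 5)*(o - 3)*(o^2 + 3*o) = (o - 5)*(o - 3)*(o + 3)*(o)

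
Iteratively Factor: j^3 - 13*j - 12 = (j - 4)*(j^2 + 4*j + 3) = (j - 4)*(j + 3)*(j + 1)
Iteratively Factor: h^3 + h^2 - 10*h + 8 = (h - 1)*(h^2 + 2*h - 8) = (h - 2)*(h - 1)*(h + 4)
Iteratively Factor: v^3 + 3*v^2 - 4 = (v - 1)*(v^2 + 4*v + 4) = (v - 1)*(v + 2)*(v + 2)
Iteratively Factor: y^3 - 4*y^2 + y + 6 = (y - 2)*(y^2 - 2*y - 3) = (y - 2)*(y + 1)*(y - 3)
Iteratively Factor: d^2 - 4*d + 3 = (d - 1)*(d - 3)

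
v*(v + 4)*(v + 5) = v^3 + 9*v^2 + 20*v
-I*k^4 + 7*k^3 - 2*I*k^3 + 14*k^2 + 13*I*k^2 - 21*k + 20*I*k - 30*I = (k + 3)*(k + 2*I)*(k + 5*I)*(-I*k + I)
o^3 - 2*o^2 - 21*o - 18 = (o - 6)*(o + 1)*(o + 3)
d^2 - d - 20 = (d - 5)*(d + 4)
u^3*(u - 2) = u^4 - 2*u^3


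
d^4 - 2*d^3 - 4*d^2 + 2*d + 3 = (d - 3)*(d - 1)*(d + 1)^2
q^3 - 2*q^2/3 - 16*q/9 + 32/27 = (q - 4/3)*(q - 2/3)*(q + 4/3)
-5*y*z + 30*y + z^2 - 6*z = (-5*y + z)*(z - 6)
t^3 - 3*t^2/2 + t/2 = t*(t - 1)*(t - 1/2)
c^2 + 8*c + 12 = (c + 2)*(c + 6)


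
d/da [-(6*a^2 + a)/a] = -6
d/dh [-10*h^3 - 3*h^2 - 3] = 6*h*(-5*h - 1)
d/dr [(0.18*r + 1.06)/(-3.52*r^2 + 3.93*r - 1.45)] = (0.6336*r^2 + 7.4624*r - 4.4268)/(12.3904*r^4 - 27.6672*r^3 + 25.6529*r^2 - 11.397*r + 2.1025)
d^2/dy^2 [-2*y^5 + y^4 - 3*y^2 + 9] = -40*y^3 + 12*y^2 - 6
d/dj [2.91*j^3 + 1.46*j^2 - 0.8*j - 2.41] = 8.73*j^2 + 2.92*j - 0.8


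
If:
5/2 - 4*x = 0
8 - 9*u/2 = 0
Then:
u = 16/9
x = 5/8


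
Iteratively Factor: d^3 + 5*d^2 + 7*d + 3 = (d + 1)*(d^2 + 4*d + 3) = (d + 1)*(d + 3)*(d + 1)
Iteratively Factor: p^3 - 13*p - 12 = (p - 4)*(p^2 + 4*p + 3) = (p - 4)*(p + 1)*(p + 3)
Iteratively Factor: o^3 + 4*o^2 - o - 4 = (o + 4)*(o^2 - 1) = (o - 1)*(o + 4)*(o + 1)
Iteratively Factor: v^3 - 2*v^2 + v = (v - 1)*(v^2 - v) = (v - 1)^2*(v)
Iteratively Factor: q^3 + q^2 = (q)*(q^2 + q) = q*(q + 1)*(q)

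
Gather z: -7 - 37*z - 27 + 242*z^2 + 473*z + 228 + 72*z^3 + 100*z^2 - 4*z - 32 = 72*z^3 + 342*z^2 + 432*z + 162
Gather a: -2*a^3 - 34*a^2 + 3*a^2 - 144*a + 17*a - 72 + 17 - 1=-2*a^3 - 31*a^2 - 127*a - 56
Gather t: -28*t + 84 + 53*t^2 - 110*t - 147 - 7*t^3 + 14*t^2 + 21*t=-7*t^3 + 67*t^2 - 117*t - 63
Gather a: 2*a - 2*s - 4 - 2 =2*a - 2*s - 6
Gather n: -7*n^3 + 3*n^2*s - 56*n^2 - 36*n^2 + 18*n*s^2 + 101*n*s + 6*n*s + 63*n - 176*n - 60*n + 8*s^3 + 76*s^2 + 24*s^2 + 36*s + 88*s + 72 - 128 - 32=-7*n^3 + n^2*(3*s - 92) + n*(18*s^2 + 107*s - 173) + 8*s^3 + 100*s^2 + 124*s - 88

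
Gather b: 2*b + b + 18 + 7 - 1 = 3*b + 24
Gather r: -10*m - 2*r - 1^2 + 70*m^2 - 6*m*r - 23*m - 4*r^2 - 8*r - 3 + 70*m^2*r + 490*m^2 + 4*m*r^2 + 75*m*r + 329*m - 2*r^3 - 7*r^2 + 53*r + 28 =560*m^2 + 296*m - 2*r^3 + r^2*(4*m - 11) + r*(70*m^2 + 69*m + 43) + 24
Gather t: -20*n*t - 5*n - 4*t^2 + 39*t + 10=-5*n - 4*t^2 + t*(39 - 20*n) + 10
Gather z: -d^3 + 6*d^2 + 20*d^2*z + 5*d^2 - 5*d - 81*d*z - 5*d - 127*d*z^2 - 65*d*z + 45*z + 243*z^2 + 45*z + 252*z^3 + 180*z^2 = -d^3 + 11*d^2 - 10*d + 252*z^3 + z^2*(423 - 127*d) + z*(20*d^2 - 146*d + 90)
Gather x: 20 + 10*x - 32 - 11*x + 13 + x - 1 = 0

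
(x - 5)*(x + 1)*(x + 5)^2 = x^4 + 6*x^3 - 20*x^2 - 150*x - 125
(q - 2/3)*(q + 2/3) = q^2 - 4/9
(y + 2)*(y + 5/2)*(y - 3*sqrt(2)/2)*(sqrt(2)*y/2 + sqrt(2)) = sqrt(2)*y^4/2 - 3*y^3/2 + 13*sqrt(2)*y^3/4 - 39*y^2/4 + 7*sqrt(2)*y^2 - 21*y + 5*sqrt(2)*y - 15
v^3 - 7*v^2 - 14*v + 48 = (v - 8)*(v - 2)*(v + 3)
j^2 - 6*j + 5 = (j - 5)*(j - 1)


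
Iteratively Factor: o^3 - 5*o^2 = (o - 5)*(o^2) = o*(o - 5)*(o)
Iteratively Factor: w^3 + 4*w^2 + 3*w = (w)*(w^2 + 4*w + 3) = w*(w + 1)*(w + 3)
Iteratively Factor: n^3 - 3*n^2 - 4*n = (n + 1)*(n^2 - 4*n) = (n - 4)*(n + 1)*(n)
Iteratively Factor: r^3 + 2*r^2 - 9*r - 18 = (r - 3)*(r^2 + 5*r + 6) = (r - 3)*(r + 3)*(r + 2)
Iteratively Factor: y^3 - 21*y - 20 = (y - 5)*(y^2 + 5*y + 4) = (y - 5)*(y + 4)*(y + 1)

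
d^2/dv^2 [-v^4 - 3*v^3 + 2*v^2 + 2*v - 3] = -12*v^2 - 18*v + 4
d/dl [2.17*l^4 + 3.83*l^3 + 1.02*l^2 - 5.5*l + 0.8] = 8.68*l^3 + 11.49*l^2 + 2.04*l - 5.5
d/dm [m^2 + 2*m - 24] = 2*m + 2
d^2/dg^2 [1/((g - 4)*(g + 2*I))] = 2*((g - 4)^2 + (g - 4)*(g + 2*I) + (g + 2*I)^2)/((g - 4)^3*(g + 2*I)^3)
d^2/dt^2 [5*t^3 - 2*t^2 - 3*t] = 30*t - 4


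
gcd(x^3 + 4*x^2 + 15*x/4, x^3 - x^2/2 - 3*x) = x^2 + 3*x/2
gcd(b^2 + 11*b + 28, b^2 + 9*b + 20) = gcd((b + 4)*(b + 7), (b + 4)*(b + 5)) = b + 4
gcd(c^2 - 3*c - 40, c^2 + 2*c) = 1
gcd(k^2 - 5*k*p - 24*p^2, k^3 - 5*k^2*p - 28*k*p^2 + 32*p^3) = -k + 8*p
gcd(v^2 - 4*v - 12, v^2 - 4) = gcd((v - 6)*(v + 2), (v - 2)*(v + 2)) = v + 2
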